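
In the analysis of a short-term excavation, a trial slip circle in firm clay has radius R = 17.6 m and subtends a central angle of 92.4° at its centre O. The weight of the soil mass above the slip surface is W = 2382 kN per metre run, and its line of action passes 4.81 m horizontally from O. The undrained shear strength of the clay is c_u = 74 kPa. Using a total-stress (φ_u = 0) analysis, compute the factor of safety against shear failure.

FS = 3.23

Taking moments about the centre O, the resisting moment is provided by the undrained shear strength acting along the arc:
Arc length L_a = R·θ = 17.6·(92.4°·π/180) = 17.6·1.6127 = 28.38 m
M_R = c_u·L_a·R = 74·28.38·17.6 = 36966.3 kN·m/m
M_D = W·d = 2382·4.81 = 11457.4 kN·m/m
FS = M_R / M_D = 36966.3 / 11457.4 = 3.226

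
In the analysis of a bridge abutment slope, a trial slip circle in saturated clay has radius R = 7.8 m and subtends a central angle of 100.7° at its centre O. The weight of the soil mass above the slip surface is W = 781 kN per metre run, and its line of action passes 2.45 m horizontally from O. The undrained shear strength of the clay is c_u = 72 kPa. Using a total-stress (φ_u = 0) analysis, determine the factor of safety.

FS = 4.02

Taking moments about the centre O, the resisting moment is provided by the undrained shear strength acting along the arc:
Arc length L_a = R·θ = 7.8·(100.7°·π/180) = 7.8·1.7575 = 13.71 m
M_R = c_u·L_a·R = 72·13.71·7.8 = 7698.9 kN·m/m
M_D = W·d = 781·2.45 = 1913.5 kN·m/m
FS = M_R / M_D = 7698.9 / 1913.5 = 4.024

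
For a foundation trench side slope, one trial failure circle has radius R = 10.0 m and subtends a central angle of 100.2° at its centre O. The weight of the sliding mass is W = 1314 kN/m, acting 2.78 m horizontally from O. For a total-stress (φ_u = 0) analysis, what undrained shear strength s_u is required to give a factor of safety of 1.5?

FS = s_u·L_a·R / (W·d), so s_u = FS·W·d / (L_a·R).
Arc length L_a = R·θ = 10.0·(100.2°·π/180) = 10.0·1.7488 = 17.49 m
s_u = 1.5·1314·2.78 / (17.49·10.0) = 5479.4 / 174.88 = 31.33 kPa

s_u = 31.3 kPa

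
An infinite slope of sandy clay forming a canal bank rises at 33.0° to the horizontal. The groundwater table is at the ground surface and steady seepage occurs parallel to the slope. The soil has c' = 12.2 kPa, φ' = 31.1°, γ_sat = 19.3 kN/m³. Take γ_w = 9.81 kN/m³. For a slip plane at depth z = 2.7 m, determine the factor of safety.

With seepage parallel to the slope and the water table at the surface, the effective normal stress on the slip plane uses the buoyant unit weight γ' = γ_sat − γ_w while the driving shear stress uses γ_sat:
FS = [c' + γ' z cos²β tanφ'] / [γ_sat z sinβ cosβ]
γ' = 19.3 − 9.81 = 9.49 kN/m³
Numerator = 12.2 + 9.49·2.7·cos²33.0°·tan31.1° = 12.2 + 9.49·2.7·0.7034·0.6032 = 23.072 kPa
Denominator = 19.3·2.7·sin33.0°·cos33.0° = 19.3·2.7·0.5446·0.8387 = 23.802 kPa
FS = 23.072 / 23.802 = 0.969

FS = 0.97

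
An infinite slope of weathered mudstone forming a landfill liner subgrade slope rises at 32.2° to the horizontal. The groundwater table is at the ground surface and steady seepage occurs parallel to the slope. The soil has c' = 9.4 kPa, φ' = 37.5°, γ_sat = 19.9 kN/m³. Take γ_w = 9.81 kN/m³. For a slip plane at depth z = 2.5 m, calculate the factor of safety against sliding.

FS = 1.04

With seepage parallel to the slope and the water table at the surface, the effective normal stress on the slip plane uses the buoyant unit weight γ' = γ_sat − γ_w while the driving shear stress uses γ_sat:
FS = [c' + γ' z cos²β tanφ'] / [γ_sat z sinβ cosβ]
γ' = 19.9 − 9.81 = 10.09 kN/m³
Numerator = 9.4 + 10.09·2.5·cos²32.2°·tan37.5° = 9.4 + 10.09·2.5·0.7160·0.7673 = 23.260 kPa
Denominator = 19.9·2.5·sin32.2°·cos32.2° = 19.9·2.5·0.5329·0.8462 = 22.433 kPa
FS = 23.260 / 22.433 = 1.037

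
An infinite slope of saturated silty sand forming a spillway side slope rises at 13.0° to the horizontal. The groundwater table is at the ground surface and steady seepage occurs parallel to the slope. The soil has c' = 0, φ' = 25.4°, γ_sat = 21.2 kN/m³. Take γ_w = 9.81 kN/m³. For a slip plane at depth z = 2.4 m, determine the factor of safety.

With seepage parallel to the slope and the water table at the surface, the effective normal stress on the slip plane uses the buoyant unit weight γ' = γ_sat − γ_w while the driving shear stress uses γ_sat:
FS = [c' + γ' z cos²β tanφ'] / [γ_sat z sinβ cosβ]
(For c' = 0 this reduces to FS = (γ'/γ_sat)·tanφ'/tanβ.)
γ' = 21.2 − 9.81 = 11.39 kN/m³
Numerator = 0.0 + 11.39·2.4·cos²13.0°·tan25.4° = 0.0 + 11.39·2.4·0.9494·0.4748 = 12.323 kPa
Denominator = 21.2·2.4·sin13.0°·cos13.0° = 21.2·2.4·0.2250·0.9744 = 11.152 kPa
FS = 12.323 / 11.152 = 1.105

FS = 1.11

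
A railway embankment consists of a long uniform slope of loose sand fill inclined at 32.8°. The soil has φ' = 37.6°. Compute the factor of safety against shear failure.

FS = 1.19

For a dry cohesionless infinite slope the factor of safety is FS = tanφ' / tanβ.
FS = tan37.6° / tan32.8° = 0.7701 / 0.6445 = 1.195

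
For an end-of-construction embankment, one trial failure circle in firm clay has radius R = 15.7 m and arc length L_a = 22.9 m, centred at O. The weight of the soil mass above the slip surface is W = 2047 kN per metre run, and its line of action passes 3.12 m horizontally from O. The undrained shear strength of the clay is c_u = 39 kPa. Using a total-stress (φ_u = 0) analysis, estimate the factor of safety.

Taking moments about the centre O, the resisting moment is provided by the undrained shear strength acting along the arc:
M_R = c_u·L_a·R = 39·22.90·15.7 = 14021.7 kN·m/m
M_D = W·d = 2047·3.12 = 6386.6 kN·m/m
FS = M_R / M_D = 14021.7 / 6386.6 = 2.195

FS = 2.20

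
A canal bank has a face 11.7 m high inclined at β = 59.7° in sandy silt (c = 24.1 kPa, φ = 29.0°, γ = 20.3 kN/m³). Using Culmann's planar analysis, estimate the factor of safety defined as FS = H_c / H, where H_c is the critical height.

FS = 2.19

H_c = (4c/γ) · sinβ cosφ / [1 − cos(β − φ)]
    = (4·24.1/20.3) · sin59.7°·cos29.0° / [1 − cos30.7°]
    = 4.749 · 0.7551 / 0.1401 = 25.59 m
FS = H_c / H = 25.59 / 11.7 = 2.187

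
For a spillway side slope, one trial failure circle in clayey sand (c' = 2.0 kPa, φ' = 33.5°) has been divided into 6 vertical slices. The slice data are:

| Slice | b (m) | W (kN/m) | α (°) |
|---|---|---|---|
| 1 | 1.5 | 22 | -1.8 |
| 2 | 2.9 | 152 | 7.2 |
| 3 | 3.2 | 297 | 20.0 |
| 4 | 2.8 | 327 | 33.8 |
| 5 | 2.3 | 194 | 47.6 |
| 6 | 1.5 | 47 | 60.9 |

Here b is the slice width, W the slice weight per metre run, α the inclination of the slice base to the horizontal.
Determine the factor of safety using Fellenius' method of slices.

Ordinary method of slices: FS = Σ[c'·Δl_i + (W_i cosα_i)·tanφ'] / Σ W_i sinα_i, with Δl_i = b_i / cosα_i.
Slice 1: Δl = 1.5/cos(-1.8°) = 1.501 m; N'_1 = 22·cos(-1.8°) = 22.0; c'Δl = 3.00; W sinα = -0.7
Slice 2: Δl = 2.9/cos7.2° = 2.923 m; N'_2 = 152·cos7.2° = 150.8; c'Δl = 5.85; W sinα = 19.1
Slice 3: Δl = 3.2/cos20.0° = 3.405 m; N'_3 = 297·cos20.0° = 279.1; c'Δl = 6.81; W sinα = 101.6
Slice 4: Δl = 2.8/cos33.8° = 3.369 m; N'_4 = 327·cos33.8° = 271.7; c'Δl = 6.74; W sinα = 181.9
Slice 5: Δl = 2.3/cos47.6° = 3.411 m; N'_5 = 194·cos47.6° = 130.8; c'Δl = 6.82; W sinα = 143.3
Slice 6: Δl = 1.5/cos60.9° = 3.084 m; N'_6 = 47·cos60.9° = 22.9; c'Δl = 6.17; W sinα = 41.1
Σc'Δl = 35.4 kN/m; ΣN' = 877.3 kN/m; ΣW sinα = 486.2 kN/m
Resisting = 35.4 + 877.3·tan33.5° = 35.4 + 580.7 = 616.0 kN/m
FS = 616.0 / 486.2 = 1.267

FS = 1.27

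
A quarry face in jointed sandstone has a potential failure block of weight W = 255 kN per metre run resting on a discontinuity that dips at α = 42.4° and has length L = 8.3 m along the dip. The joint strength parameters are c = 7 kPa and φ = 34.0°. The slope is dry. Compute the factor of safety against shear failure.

Resolving the block weight along and normal to the plane and applying the Mohr–Coulomb strength on the joint:
N' = W cosα = 255·cos42.4° = 188.3 kN/m
Driving force T = W sinα = 255·sin42.4° = 171.9 kN/m
Resisting force R = c·L + N'·tanφ = 7·8.3 + 188.3·tan34.0° = 58.1 + 127.0 = 185.1 kN/m
FS = R / T = 185.1 / 171.9 = 1.077

FS = 1.08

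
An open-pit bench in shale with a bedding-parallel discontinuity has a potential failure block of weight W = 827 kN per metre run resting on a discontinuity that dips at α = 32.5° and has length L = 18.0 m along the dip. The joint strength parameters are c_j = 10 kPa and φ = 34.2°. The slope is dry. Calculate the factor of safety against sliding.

FS = 1.47

Resolving the block weight along and normal to the plane and applying the Mohr–Coulomb strength on the joint:
N' = W cosα = 827·cos32.5° = 697.5 kN/m
Driving force T = W sinα = 827·sin32.5° = 444.3 kN/m
Resisting force R = c_j·L + N'·tanφ = 10·18.0 + 697.5·tan34.2° = 180.0 + 474.0 = 654.0 kN/m
FS = R / T = 654.0 / 444.3 = 1.472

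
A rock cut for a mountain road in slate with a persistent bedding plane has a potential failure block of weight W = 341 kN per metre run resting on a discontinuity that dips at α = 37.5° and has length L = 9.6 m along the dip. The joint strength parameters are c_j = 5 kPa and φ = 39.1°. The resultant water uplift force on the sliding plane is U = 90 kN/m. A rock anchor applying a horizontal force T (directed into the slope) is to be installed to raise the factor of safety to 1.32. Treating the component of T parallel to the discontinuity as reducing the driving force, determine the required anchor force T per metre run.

Resolving forces along and normal to the sliding plane, with the horizontal anchor force T adding T·sinα to the effective normal force and T·cosα acting up the plane against the driving force:
FS = [c_jL + (W cosα − U + T sinα) tanφ] / [W sinα − T cosα]
Without the anchor: N' = 180.5 kN/m, driving T_d = 207.6 kN/m, resisting R = 5·9.6 + 180.5·tan39.1° = 194.7 kN/m, FS = 0.94.
Setting FS = 1.32 and solving for T:
1.32·(207.6 − T cos37.5°) = 194.7 + T sin37.5°·tan39.1°
T·(sin37.5°·tan39.1° + 1.32·cos37.5°) = 1.32·207.6 − 194.7
T·(0.6088·0.8127 + 1.32·0.7934) = 274.0 − 194.7 = 79.3
T·1.5420 = 79.3
T = 51.4 kN/m

T = 51 kN/m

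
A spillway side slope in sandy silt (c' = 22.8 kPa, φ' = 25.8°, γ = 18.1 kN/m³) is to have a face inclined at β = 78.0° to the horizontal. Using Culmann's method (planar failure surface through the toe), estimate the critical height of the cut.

Culmann's analysis gives the critical failure plane at α_cr = (β + φ')/2 = (78.0 + 25.8)/2 = 51.9°, and the critical height
H_c = (4c'/γ) · sinβ cosφ' / [1 − cos(β − φ')]
    = (4·22.8/18.1) · sin78.0°·cos25.8° / [1 − cos(52.2°)]
    = 5.039 · 0.9781·0.9003 / [1 − 0.6129]
    = 5.039 · 0.8806 / 0.3871
    = 11.46 m

H_c = 11.46 m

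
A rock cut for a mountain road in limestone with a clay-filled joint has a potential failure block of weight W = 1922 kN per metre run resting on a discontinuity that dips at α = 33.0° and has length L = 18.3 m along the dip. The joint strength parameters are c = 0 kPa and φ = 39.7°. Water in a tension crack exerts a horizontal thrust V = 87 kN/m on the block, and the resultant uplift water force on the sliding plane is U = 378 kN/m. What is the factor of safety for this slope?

FS = 0.88

Resolving the block weight along and normal to the plane and applying the Mohr–Coulomb strength on the joint:
N' = W cosα − U − V sinα = 1922·cos33.0° − 378 − 87·sin33.0° = 1186.5 kN/m
Driving force T = W sinα + V cosα = 1922·sin33.0° + 87·cos33.0° = 1119.8 kN/m
Resisting force R = c·L + N'·tanφ = 0·18.3 + 1186.5·tan39.7° = 0.0 + 985.1 = 985.1 kN/m
FS = R / T = 985.1 / 1119.8 = 0.880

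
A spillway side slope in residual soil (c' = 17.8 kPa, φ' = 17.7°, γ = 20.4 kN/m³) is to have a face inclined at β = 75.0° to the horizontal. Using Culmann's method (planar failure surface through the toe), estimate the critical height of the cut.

H_c = 6.99 m

Culmann's analysis gives the critical failure plane at α_cr = (β + φ')/2 = (75.0 + 17.7)/2 = 46.4°, and the critical height
H_c = (4c'/γ) · sinβ cosφ' / [1 − cos(β − φ')]
    = (4·17.8/20.4) · sin75.0°·cos17.7° / [1 − cos(57.3°)]
    = 3.490 · 0.9659·0.9527 / [1 − 0.5402]
    = 3.490 · 0.9202 / 0.4598
    = 6.99 m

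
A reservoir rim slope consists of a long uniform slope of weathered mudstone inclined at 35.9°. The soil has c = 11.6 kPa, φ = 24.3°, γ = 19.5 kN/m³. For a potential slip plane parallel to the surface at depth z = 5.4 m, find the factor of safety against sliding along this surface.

For an infinite slope with a slip plane parallel to the surface (no pore pressure): FS = [c + γz cos²β tanφ] / [γz sinβ cosβ].
γz = 19.5·5.4 = 105.30 kN/m²
Numerator = 11.6 + 105.30·cos²35.9°·tan24.3° = 11.6 + 105.30·0.6562·0.4515 = 42.797 kPa
Denominator = 105.30·sin35.9°·cos35.9° = 105.30·0.5864·0.8100 = 50.016 kPa
FS = 42.797 / 50.016 = 0.856

FS = 0.86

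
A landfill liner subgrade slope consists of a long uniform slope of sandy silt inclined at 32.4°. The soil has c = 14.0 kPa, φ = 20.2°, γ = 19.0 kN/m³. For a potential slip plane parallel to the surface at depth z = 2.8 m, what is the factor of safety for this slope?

FS = 1.16

For an infinite slope with a slip plane parallel to the surface (no pore pressure): FS = [c + γz cos²β tanφ] / [γz sinβ cosβ].
γz = 19.0·2.8 = 53.20 kN/m²
Numerator = 14.0 + 53.20·cos²32.4°·tan20.2° = 14.0 + 53.20·0.7129·0.3679 = 27.954 kPa
Denominator = 53.20·sin32.4°·cos32.4° = 53.20·0.5358·0.8443 = 24.068 kPa
FS = 27.954 / 24.068 = 1.161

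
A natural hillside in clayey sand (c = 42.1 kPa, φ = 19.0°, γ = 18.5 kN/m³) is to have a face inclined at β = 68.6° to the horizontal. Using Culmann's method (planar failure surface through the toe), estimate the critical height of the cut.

Culmann's analysis gives the critical failure plane at α_cr = (β + φ)/2 = (68.6 + 19.0)/2 = 43.8°, and the critical height
H_c = (4c/γ) · sinβ cosφ / [1 − cos(β − φ)]
    = (4·42.1/18.5) · sin68.6°·cos19.0° / [1 − cos(49.6°)]
    = 9.103 · 0.9311·0.9455 / [1 − 0.6481]
    = 9.103 · 0.8803 / 0.3519
    = 22.77 m

H_c = 22.77 m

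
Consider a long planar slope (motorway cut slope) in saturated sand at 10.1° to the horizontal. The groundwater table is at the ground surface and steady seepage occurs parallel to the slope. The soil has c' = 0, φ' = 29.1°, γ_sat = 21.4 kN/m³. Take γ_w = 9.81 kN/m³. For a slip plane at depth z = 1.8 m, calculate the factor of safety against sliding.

FS = 1.69

With seepage parallel to the slope and the water table at the surface, the effective normal stress on the slip plane uses the buoyant unit weight γ' = γ_sat − γ_w while the driving shear stress uses γ_sat:
FS = [c' + γ' z cos²β tanφ'] / [γ_sat z sinβ cosβ]
(For c' = 0 this reduces to FS = (γ'/γ_sat)·tanφ'/tanβ.)
γ' = 21.4 − 9.81 = 11.59 kN/m³
Numerator = 0.0 + 11.59·1.8·cos²10.1°·tan29.1° = 0.0 + 11.59·1.8·0.9692·0.5566 = 11.255 kPa
Denominator = 21.4·1.8·sin10.1°·cos10.1° = 21.4·1.8·0.1754·0.9845 = 6.650 kPa
FS = 11.255 / 6.650 = 1.692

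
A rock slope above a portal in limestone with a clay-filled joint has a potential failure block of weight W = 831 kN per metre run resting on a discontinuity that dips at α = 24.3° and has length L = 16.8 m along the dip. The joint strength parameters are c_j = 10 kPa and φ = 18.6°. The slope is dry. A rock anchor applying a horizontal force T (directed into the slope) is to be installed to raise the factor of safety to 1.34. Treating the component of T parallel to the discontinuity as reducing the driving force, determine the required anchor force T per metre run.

T = 26 kN/m

Resolving forces along and normal to the sliding plane, with the horizontal anchor force T adding T·sinα to the effective normal force and T·cosα acting up the plane against the driving force:
FS = [c_jL + (W cosα + T sinα) tanφ] / [W sinα − T cosα]
Without the anchor: N' = 757.4 kN/m, driving T_d = 342.0 kN/m, resisting R = 10·16.8 + 757.4·tan18.6° = 422.9 kN/m, FS = 1.24.
Setting FS = 1.34 and solving for T:
1.34·(342.0 − T cos24.3°) = 422.9 + T sin24.3°·tan18.6°
T·(sin24.3°·tan18.6° + 1.34·cos24.3°) = 1.34·342.0 − 422.9
T·(0.4115·0.3365 + 1.34·0.9114) = 458.2 − 422.9 = 35.4
T·1.3598 = 35.4
T = 26.0 kN/m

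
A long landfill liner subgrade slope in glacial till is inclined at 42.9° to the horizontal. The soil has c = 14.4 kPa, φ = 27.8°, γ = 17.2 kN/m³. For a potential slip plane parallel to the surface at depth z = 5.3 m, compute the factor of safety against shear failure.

For an infinite slope with a slip plane parallel to the surface (no pore pressure): FS = [c + γz cos²β tanφ] / [γz sinβ cosβ].
γz = 17.2·5.3 = 91.16 kN/m²
Numerator = 14.4 + 91.16·cos²42.9°·tan27.8° = 14.4 + 91.16·0.5366·0.5272 = 40.192 kPa
Denominator = 91.16·sin42.9°·cos42.9° = 91.16·0.6807·0.7325 = 45.458 kPa
FS = 40.192 / 45.458 = 0.884

FS = 0.88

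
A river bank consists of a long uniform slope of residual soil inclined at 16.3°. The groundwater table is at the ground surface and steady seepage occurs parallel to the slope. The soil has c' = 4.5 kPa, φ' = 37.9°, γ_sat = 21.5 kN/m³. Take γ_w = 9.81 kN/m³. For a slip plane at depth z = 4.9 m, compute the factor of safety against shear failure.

With seepage parallel to the slope and the water table at the surface, the effective normal stress on the slip plane uses the buoyant unit weight γ' = γ_sat − γ_w while the driving shear stress uses γ_sat:
FS = [c' + γ' z cos²β tanφ'] / [γ_sat z sinβ cosβ]
γ' = 21.5 − 9.81 = 11.69 kN/m³
Numerator = 4.5 + 11.69·4.9·cos²16.3°·tan37.9° = 4.5 + 11.69·4.9·0.9212·0.7785 = 45.579 kPa
Denominator = 21.5·4.9·sin16.3°·cos16.3° = 21.5·4.9·0.2807·0.9598 = 28.380 kPa
FS = 45.579 / 28.380 = 1.606

FS = 1.61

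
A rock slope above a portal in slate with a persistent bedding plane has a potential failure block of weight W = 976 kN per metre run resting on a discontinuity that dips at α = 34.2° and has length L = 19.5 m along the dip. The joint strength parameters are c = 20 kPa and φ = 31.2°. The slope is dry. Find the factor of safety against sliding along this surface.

FS = 1.60

Resolving the block weight along and normal to the plane and applying the Mohr–Coulomb strength on the joint:
N' = W cosα = 976·cos34.2° = 807.2 kN/m
Driving force T = W sinα = 976·sin34.2° = 548.6 kN/m
Resisting force R = c·L + N'·tanφ = 20·19.5 + 807.2·tan31.2° = 390.0 + 488.9 = 878.9 kN/m
FS = R / T = 878.9 / 548.6 = 1.602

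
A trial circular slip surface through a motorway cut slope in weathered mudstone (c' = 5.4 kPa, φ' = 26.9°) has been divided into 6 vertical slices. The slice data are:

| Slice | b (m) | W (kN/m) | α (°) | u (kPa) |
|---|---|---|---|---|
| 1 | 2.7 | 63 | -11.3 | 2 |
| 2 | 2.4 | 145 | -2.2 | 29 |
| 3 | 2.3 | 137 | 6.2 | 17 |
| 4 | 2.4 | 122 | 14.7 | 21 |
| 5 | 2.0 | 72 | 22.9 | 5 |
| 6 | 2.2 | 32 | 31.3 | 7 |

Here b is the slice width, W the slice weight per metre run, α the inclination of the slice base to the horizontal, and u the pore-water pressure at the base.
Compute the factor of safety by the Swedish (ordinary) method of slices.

Ordinary method of slices: FS = Σ[c'·Δl_i + (W_i cosα_i − u_i·Δl_i)·tanφ'] / Σ W_i sinα_i, with Δl_i = b_i / cosα_i.
Slice 1: Δl = 2.7/cos(-11.3°) = 2.753 m; N'_1 = 63·cos(-11.3°) − 2·2.753 = 56.3; c'Δl = 14.87; W sinα = -12.3
Slice 2: Δl = 2.4/cos(-2.2°) = 2.402 m; N'_2 = 145·cos(-2.2°) − 29·2.402 = 75.2; c'Δl = 12.97; W sinα = -5.6
Slice 3: Δl = 2.3/cos6.2° = 2.314 m; N'_3 = 137·cos6.2° − 17·2.314 = 96.9; c'Δl = 12.49; W sinα = 14.8
Slice 4: Δl = 2.4/cos14.7° = 2.481 m; N'_4 = 122·cos14.7° − 21·2.481 = 65.9; c'Δl = 13.40; W sinα = 31.0
Slice 5: Δl = 2.0/cos22.9° = 2.171 m; N'_5 = 72·cos22.9° − 5·2.171 = 55.5; c'Δl = 11.72; W sinα = 28.0
Slice 6: Δl = 2.2/cos31.3° = 2.575 m; N'_6 = 32·cos31.3° − 7·2.575 = 9.3; c'Δl = 13.90; W sinα = 16.6
Σc'Δl = 79.4 kN/m; ΣN' = 359.1 kN/m; ΣW sinα = 72.5 kN/m
Resisting = 79.4 + 359.1·tan26.9° = 79.4 + 182.2 = 261.5 kN/m
FS = 261.5 / 72.5 = 3.608

FS = 3.61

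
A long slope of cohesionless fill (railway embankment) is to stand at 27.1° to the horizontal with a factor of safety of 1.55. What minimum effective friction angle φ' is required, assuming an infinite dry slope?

φ' = 38.4°

FS = tanφ'/tanβ ⇒ tanφ' = FS · tanβ = 1.55 · tan27.1° = 0.7932
φ' = arctan(0.7932) = 38.42°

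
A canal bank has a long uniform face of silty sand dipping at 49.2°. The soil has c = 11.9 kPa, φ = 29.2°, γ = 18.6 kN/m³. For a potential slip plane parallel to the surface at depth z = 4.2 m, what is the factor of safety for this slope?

For an infinite slope with a slip plane parallel to the surface (no pore pressure): FS = [c + γz cos²β tanφ] / [γz sinβ cosβ].
γz = 18.6·4.2 = 78.12 kN/m²
Numerator = 11.9 + 78.12·cos²49.2°·tan29.2° = 11.9 + 78.12·0.4270·0.5589 = 30.541 kPa
Denominator = 78.12·sin49.2°·cos49.2° = 78.12·0.7570·0.6534 = 38.641 kPa
FS = 30.541 / 38.641 = 0.790

FS = 0.79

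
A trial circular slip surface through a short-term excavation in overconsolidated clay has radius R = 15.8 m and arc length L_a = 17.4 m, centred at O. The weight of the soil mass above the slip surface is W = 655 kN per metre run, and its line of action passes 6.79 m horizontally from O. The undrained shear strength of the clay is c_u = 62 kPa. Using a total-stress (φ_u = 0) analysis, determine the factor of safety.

Taking moments about the centre O, the resisting moment is provided by the undrained shear strength acting along the arc:
M_R = c_u·L_a·R = 62·17.40·15.8 = 17045.0 kN·m/m
M_D = W·d = 655·6.79 = 4447.4 kN·m/m
FS = M_R / M_D = 17045.0 / 4447.4 = 3.833

FS = 3.83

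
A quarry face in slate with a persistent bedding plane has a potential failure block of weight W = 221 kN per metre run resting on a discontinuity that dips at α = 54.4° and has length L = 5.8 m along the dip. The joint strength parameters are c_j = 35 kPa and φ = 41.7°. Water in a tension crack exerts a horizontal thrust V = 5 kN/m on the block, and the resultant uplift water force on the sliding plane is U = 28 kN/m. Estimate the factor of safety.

Resolving the block weight along and normal to the plane and applying the Mohr–Coulomb strength on the joint:
N' = W cosα − U − V sinα = 221·cos54.4° − 28 − 5·sin54.4° = 96.6 kN/m
Driving force T = W sinα + V cosα = 221·sin54.4° + 5·cos54.4° = 182.6 kN/m
Resisting force R = c_j·L + N'·tanφ = 35·5.8 + 96.6·tan41.7° = 203.0 + 86.1 = 289.1 kN/m
FS = R / T = 289.1 / 182.6 = 1.583

FS = 1.58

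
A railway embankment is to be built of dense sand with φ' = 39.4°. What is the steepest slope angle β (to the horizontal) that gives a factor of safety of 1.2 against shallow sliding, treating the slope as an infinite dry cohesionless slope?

β = 34.4°

For an infinite dry cohesionless slope FS = tanφ'/tanβ, so tanβ = tanφ' / FS.
tanβ = tan39.4° / 1.2 = 0.8214 / 1.2 = 0.6845
β = arctan(0.6845) = 34.39°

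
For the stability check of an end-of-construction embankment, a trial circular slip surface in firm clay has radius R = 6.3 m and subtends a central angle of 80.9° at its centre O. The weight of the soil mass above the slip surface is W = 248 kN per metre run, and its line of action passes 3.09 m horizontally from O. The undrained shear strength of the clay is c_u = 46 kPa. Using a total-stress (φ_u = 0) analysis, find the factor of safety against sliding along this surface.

FS = 3.36

Taking moments about the centre O, the resisting moment is provided by the undrained shear strength acting along the arc:
Arc length L_a = R·θ = 6.3·(80.9°·π/180) = 6.3·1.4120 = 8.90 m
M_R = c_u·L_a·R = 46·8.90·6.3 = 2577.9 kN·m/m
M_D = W·d = 248·3.09 = 766.3 kN·m/m
FS = M_R / M_D = 2577.9 / 766.3 = 3.364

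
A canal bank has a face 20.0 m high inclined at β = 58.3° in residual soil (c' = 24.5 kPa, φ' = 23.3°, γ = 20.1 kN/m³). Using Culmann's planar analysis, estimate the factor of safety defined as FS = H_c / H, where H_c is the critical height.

H_c = (4c'/γ) · sinβ cosφ' / [1 − cos(β − φ')]
    = (4·24.5/20.1) · sin58.3°·cos23.3° / [1 − cos35.0°]
    = 4.876 · 0.7814 / 0.1808 = 21.07 m
FS = H_c / H = 21.07 / 20.0 = 1.053

FS = 1.05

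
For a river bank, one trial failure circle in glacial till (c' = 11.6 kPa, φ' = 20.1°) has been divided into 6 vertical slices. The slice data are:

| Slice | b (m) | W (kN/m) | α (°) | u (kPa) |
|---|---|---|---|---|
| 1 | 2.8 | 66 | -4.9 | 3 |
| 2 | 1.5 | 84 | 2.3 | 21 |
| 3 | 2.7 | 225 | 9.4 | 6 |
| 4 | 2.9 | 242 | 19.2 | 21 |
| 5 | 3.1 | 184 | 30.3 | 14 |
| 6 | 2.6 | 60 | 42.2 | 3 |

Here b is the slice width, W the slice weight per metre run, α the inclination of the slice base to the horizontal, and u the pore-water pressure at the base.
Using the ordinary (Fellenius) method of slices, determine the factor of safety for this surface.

FS = 1.73

Ordinary method of slices: FS = Σ[c'·Δl_i + (W_i cosα_i − u_i·Δl_i)·tanφ'] / Σ W_i sinα_i, with Δl_i = b_i / cosα_i.
Slice 1: Δl = 2.8/cos(-4.9°) = 2.810 m; N'_1 = 66·cos(-4.9°) − 3·2.810 = 57.3; c'Δl = 32.60; W sinα = -5.6
Slice 2: Δl = 1.5/cos2.3° = 1.501 m; N'_2 = 84·cos2.3° − 21·1.501 = 52.4; c'Δl = 17.41; W sinα = 3.4
Slice 3: Δl = 2.7/cos9.4° = 2.737 m; N'_3 = 225·cos9.4° − 6·2.737 = 205.6; c'Δl = 31.75; W sinα = 36.7
Slice 4: Δl = 2.9/cos19.2° = 3.071 m; N'_4 = 242·cos19.2° − 21·3.071 = 164.1; c'Δl = 35.62; W sinα = 79.6
Slice 5: Δl = 3.1/cos30.3° = 3.590 m; N'_5 = 184·cos30.3° − 14·3.590 = 108.6; c'Δl = 41.65; W sinα = 92.8
Slice 6: Δl = 2.6/cos42.2° = 3.510 m; N'_6 = 60·cos42.2° − 3·3.510 = 33.9; c'Δl = 40.71; W sinα = 40.3
Σc'Δl = 199.7 kN/m; ΣN' = 621.9 kN/m; ΣW sinα = 247.2 kN/m
Resisting = 199.7 + 621.9·tan20.1° = 199.7 + 227.6 = 427.3 kN/m
FS = 427.3 / 247.2 = 1.729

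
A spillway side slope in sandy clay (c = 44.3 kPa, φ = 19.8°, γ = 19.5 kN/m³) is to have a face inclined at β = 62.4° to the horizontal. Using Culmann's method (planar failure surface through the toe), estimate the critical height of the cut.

Culmann's analysis gives the critical failure plane at α_cr = (β + φ)/2 = (62.4 + 19.8)/2 = 41.1°, and the critical height
H_c = (4c/γ) · sinβ cosφ / [1 − cos(β − φ)]
    = (4·44.3/19.5) · sin62.4°·cos19.8° / [1 − cos(42.6°)]
    = 9.087 · 0.8862·0.9409 / [1 − 0.7361]
    = 9.087 · 0.8338 / 0.2639
    = 28.71 m

H_c = 28.71 m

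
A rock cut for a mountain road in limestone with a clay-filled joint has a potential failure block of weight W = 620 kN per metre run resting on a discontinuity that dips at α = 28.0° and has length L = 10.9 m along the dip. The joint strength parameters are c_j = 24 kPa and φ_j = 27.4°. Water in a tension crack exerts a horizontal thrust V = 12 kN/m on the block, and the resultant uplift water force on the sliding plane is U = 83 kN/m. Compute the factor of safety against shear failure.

Resolving the block weight along and normal to the plane and applying the Mohr–Coulomb strength on the joint:
N' = W cosα − U − V sinα = 620·cos28.0° − 83 − 12·sin28.0° = 458.8 kN/m
Driving force T = W sinα + V cosα = 620·sin28.0° + 12·cos28.0° = 301.7 kN/m
Resisting force R = c_j·L + N'·tanφ_j = 24·10.9 + 458.8·tan27.4° = 261.6 + 237.8 = 499.4 kN/m
FS = R / T = 499.4 / 301.7 = 1.656

FS = 1.66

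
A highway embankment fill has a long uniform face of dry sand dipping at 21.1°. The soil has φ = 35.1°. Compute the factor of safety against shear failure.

FS = 1.82

For a dry cohesionless infinite slope the factor of safety is FS = tanφ / tanβ.
FS = tan35.1° / tan21.1° = 0.7028 / 0.3859 = 1.821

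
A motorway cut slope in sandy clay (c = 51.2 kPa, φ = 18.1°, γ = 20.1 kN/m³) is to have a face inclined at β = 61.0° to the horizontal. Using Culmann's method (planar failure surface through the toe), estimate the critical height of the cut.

Culmann's analysis gives the critical failure plane at α_cr = (β + φ)/2 = (61.0 + 18.1)/2 = 39.5°, and the critical height
H_c = (4c/γ) · sinβ cosφ / [1 − cos(β − φ)]
    = (4·51.2/20.1) · sin61.0°·cos18.1° / [1 − cos(42.9°)]
    = 10.189 · 0.8746·0.9505 / [1 − 0.7325]
    = 10.189 · 0.8313 / 0.2675
    = 31.67 m

H_c = 31.67 m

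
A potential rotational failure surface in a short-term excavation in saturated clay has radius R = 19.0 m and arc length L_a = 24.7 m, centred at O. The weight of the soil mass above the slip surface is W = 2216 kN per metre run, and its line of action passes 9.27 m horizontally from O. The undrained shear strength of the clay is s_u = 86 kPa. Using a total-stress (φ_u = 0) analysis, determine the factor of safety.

FS = 1.96

Taking moments about the centre O, the resisting moment is provided by the undrained shear strength acting along the arc:
M_R = s_u·L_a·R = 86·24.70·19.0 = 40359.8 kN·m/m
M_D = W·d = 2216·9.27 = 20542.3 kN·m/m
FS = M_R / M_D = 40359.8 / 20542.3 = 1.965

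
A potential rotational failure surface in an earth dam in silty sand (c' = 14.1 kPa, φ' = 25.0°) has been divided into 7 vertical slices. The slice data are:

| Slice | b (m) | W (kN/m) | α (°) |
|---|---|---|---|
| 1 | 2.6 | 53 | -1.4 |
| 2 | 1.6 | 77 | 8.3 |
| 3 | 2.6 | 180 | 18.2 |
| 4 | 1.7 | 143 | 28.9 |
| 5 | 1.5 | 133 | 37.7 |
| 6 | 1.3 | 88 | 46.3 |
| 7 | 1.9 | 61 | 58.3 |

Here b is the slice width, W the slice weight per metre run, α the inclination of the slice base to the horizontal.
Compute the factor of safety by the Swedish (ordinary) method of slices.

Ordinary method of slices: FS = Σ[c'·Δl_i + (W_i cosα_i)·tanφ'] / Σ W_i sinα_i, with Δl_i = b_i / cosα_i.
Slice 1: Δl = 2.6/cos(-1.4°) = 2.601 m; N'_1 = 53·cos(-1.4°) = 53.0; c'Δl = 36.67; W sinα = -1.3
Slice 2: Δl = 1.6/cos8.3° = 1.617 m; N'_2 = 77·cos8.3° = 76.2; c'Δl = 22.80; W sinα = 11.1
Slice 3: Δl = 2.6/cos18.2° = 2.737 m; N'_3 = 180·cos18.2° = 171.0; c'Δl = 38.59; W sinα = 56.2
Slice 4: Δl = 1.7/cos28.9° = 1.942 m; N'_4 = 143·cos28.9° = 125.2; c'Δl = 27.38; W sinα = 69.1
Slice 5: Δl = 1.5/cos37.7° = 1.896 m; N'_5 = 133·cos37.7° = 105.2; c'Δl = 26.73; W sinα = 81.3
Slice 6: Δl = 1.3/cos46.3° = 1.882 m; N'_6 = 88·cos46.3° = 60.8; c'Δl = 26.53; W sinα = 63.6
Slice 7: Δl = 1.9/cos58.3° = 3.616 m; N'_7 = 61·cos58.3° = 32.1; c'Δl = 50.98; W sinα = 51.9
Σc'Δl = 229.7 kN/m; ΣN' = 623.4 kN/m; ΣW sinα = 332.0 kN/m
Resisting = 229.7 + 623.4·tan25.0° = 229.7 + 290.7 = 520.4 kN/m
FS = 520.4 / 332.0 = 1.567

FS = 1.57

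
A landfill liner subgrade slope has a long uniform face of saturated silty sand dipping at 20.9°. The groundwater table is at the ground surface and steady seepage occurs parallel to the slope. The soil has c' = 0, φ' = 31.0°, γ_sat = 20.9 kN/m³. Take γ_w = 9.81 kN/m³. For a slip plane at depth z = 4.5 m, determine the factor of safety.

With seepage parallel to the slope and the water table at the surface, the effective normal stress on the slip plane uses the buoyant unit weight γ' = γ_sat − γ_w while the driving shear stress uses γ_sat:
FS = [c' + γ' z cos²β tanφ'] / [γ_sat z sinβ cosβ]
(For c' = 0 this reduces to FS = (γ'/γ_sat)·tanφ'/tanβ.)
γ' = 20.9 − 9.81 = 11.09 kN/m³
Numerator = 0.0 + 11.09·4.5·cos²20.9°·tan31.0° = 0.0 + 11.09·4.5·0.8727·0.6009 = 26.170 kPa
Denominator = 20.9·4.5·sin20.9°·cos20.9° = 20.9·4.5·0.3567·0.9342 = 31.344 kPa
FS = 26.170 / 31.344 = 0.835

FS = 0.83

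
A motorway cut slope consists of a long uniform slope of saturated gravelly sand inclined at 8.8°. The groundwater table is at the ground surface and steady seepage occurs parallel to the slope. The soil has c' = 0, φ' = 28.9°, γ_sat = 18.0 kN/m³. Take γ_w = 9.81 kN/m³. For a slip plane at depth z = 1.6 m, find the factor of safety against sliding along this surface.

FS = 1.62

With seepage parallel to the slope and the water table at the surface, the effective normal stress on the slip plane uses the buoyant unit weight γ' = γ_sat − γ_w while the driving shear stress uses γ_sat:
FS = [c' + γ' z cos²β tanφ'] / [γ_sat z sinβ cosβ]
(For c' = 0 this reduces to FS = (γ'/γ_sat)·tanφ'/tanβ.)
γ' = 18.0 − 9.81 = 8.19 kN/m³
Numerator = 0.0 + 8.19·1.6·cos²8.8°·tan28.9° = 0.0 + 8.19·1.6·0.9766·0.5520 = 7.064 kPa
Denominator = 18.0·1.6·sin8.8°·cos8.8° = 18.0·1.6·0.1530·0.9882 = 4.354 kPa
FS = 7.064 / 4.354 = 1.622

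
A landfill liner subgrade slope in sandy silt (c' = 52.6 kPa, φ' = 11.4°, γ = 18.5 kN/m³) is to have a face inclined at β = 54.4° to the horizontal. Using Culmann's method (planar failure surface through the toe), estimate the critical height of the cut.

H_c = 33.74 m

Culmann's analysis gives the critical failure plane at α_cr = (β + φ')/2 = (54.4 + 11.4)/2 = 32.9°, and the critical height
H_c = (4c'/γ) · sinβ cosφ' / [1 − cos(β − φ')]
    = (4·52.6/18.5) · sin54.4°·cos11.4° / [1 − cos(43.0°)]
    = 11.373 · 0.8131·0.9803 / [1 − 0.7314]
    = 11.373 · 0.7971 / 0.2686
    = 33.74 m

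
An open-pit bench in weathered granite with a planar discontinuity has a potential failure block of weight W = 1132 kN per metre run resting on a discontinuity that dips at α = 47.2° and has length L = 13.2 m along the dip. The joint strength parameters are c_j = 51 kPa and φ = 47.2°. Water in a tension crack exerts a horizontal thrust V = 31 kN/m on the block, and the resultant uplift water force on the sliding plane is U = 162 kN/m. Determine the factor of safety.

Resolving the block weight along and normal to the plane and applying the Mohr–Coulomb strength on the joint:
N' = W cosα − U − V sinα = 1132·cos47.2° − 162 − 31·sin47.2° = 584.4 kN/m
Driving force T = W sinα + V cosα = 1132·sin47.2° + 31·cos47.2° = 851.6 kN/m
Resisting force R = c_j·L + N'·tanφ = 51·13.2 + 584.4·tan47.2° = 673.2 + 631.1 = 1304.3 kN/m
FS = R / T = 1304.3 / 851.6 = 1.531

FS = 1.53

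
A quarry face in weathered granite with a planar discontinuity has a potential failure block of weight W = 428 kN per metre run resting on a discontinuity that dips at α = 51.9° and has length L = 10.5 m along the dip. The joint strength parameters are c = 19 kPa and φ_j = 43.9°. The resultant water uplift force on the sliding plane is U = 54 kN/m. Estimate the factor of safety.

FS = 1.19

Resolving the block weight along and normal to the plane and applying the Mohr–Coulomb strength on the joint:
N' = W cosα − U = 428·cos51.9° − 54 = 210.1 kN/m
Driving force T = W sinα = 428·sin51.9° = 336.8 kN/m
Resisting force R = c·L + N'·tanφ_j = 19·10.5 + 210.1·tan43.9° = 199.5 + 202.2 = 401.7 kN/m
FS = R / T = 401.7 / 336.8 = 1.193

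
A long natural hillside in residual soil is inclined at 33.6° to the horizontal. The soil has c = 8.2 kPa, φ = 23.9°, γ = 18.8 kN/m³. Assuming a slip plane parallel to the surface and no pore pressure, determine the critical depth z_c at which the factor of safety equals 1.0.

z_c = 2.84 m

Setting FS = 1.00 in FS = [c + γz cos²β tanφ] / [γz sinβ cosβ] and solving for z:
z = c / [γ cosβ (FS·sinβ − cosβ·tanφ)]
  = 8.2 / [18.8·cos33.6°·(1.00·sin33.6° − cos33.6°·tan23.9°)]
  = 8.2 / [18.8·0.8329·(1.00·0.5534 − 0.8329·0.4431)]
  = 8.2 / 2.8858 = 2.841 m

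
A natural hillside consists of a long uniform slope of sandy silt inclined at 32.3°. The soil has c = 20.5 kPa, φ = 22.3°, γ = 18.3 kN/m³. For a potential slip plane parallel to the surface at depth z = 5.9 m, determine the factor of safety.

For an infinite slope with a slip plane parallel to the surface (no pore pressure): FS = [c + γz cos²β tanφ] / [γz sinβ cosβ].
γz = 18.3·5.9 = 107.97 kN/m²
Numerator = 20.5 + 107.97·cos²32.3°·tan22.3° = 20.5 + 107.97·0.7145·0.4101 = 52.138 kPa
Denominator = 107.97·sin32.3°·cos32.3° = 107.97·0.5344·0.8453 = 48.767 kPa
FS = 52.138 / 48.767 = 1.069

FS = 1.07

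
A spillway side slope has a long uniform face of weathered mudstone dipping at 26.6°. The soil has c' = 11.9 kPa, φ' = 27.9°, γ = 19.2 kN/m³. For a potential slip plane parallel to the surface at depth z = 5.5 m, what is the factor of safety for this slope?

For an infinite slope with a slip plane parallel to the surface (no pore pressure): FS = [c' + γz cos²β tanφ'] / [γz sinβ cosβ].
γz = 19.2·5.5 = 105.60 kN/m²
Numerator = 11.9 + 105.60·cos²26.6°·tan27.9° = 11.9 + 105.60·0.7995·0.5295 = 56.603 kPa
Denominator = 105.60·sin26.6°·cos26.6° = 105.60·0.4478·0.8942 = 42.279 kPa
FS = 56.603 / 42.279 = 1.339

FS = 1.34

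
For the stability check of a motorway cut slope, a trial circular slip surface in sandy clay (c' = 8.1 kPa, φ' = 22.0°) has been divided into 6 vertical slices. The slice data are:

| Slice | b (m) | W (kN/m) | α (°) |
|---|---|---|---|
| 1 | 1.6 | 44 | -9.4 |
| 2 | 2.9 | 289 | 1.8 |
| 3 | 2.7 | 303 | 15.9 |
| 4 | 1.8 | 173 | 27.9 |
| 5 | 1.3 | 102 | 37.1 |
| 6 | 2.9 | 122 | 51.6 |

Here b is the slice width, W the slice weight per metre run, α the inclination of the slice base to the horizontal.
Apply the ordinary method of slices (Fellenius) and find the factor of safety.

Ordinary method of slices: FS = Σ[c'·Δl_i + (W_i cosα_i)·tanφ'] / Σ W_i sinα_i, with Δl_i = b_i / cosα_i.
Slice 1: Δl = 1.6/cos(-9.4°) = 1.622 m; N'_1 = 44·cos(-9.4°) = 43.4; c'Δl = 13.14; W sinα = -7.2
Slice 2: Δl = 2.9/cos1.8° = 2.901 m; N'_2 = 289·cos1.8° = 288.9; c'Δl = 23.50; W sinα = 9.1
Slice 3: Δl = 2.7/cos15.9° = 2.807 m; N'_3 = 303·cos15.9° = 291.4; c'Δl = 22.74; W sinα = 83.0
Slice 4: Δl = 1.8/cos27.9° = 2.037 m; N'_4 = 173·cos27.9° = 152.9; c'Δl = 16.50; W sinα = 81.0
Slice 5: Δl = 1.3/cos37.1° = 1.630 m; N'_5 = 102·cos37.1° = 81.4; c'Δl = 13.20; W sinα = 61.5
Slice 6: Δl = 2.9/cos51.6° = 4.669 m; N'_6 = 122·cos51.6° = 75.8; c'Δl = 37.82; W sinα = 95.6
Σc'Δl = 126.9 kN/m; ΣN' = 933.7 kN/m; ΣW sinα = 323.0 kN/m
Resisting = 126.9 + 933.7·tan22.0° = 126.9 + 377.2 = 504.1 kN/m
FS = 504.1 / 323.0 = 1.561

FS = 1.56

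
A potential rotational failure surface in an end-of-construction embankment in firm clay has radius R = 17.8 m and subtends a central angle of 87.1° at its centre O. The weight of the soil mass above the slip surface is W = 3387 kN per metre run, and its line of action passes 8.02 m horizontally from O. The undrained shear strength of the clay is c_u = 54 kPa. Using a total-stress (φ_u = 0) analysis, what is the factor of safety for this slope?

FS = 0.96

Taking moments about the centre O, the resisting moment is provided by the undrained shear strength acting along the arc:
Arc length L_a = R·θ = 17.8·(87.1°·π/180) = 17.8·1.5202 = 27.06 m
M_R = c_u·L_a·R = 54·27.06·17.8 = 26009.3 kN·m/m
M_D = W·d = 3387·8.02 = 27163.7 kN·m/m
FS = M_R / M_D = 26009.3 / 27163.7 = 0.958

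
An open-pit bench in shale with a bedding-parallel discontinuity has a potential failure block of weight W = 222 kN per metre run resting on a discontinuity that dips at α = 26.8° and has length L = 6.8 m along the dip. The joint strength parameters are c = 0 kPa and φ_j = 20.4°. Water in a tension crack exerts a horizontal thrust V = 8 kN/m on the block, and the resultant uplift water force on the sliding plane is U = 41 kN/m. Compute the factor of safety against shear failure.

FS = 0.53

Resolving the block weight along and normal to the plane and applying the Mohr–Coulomb strength on the joint:
N' = W cosα − U − V sinα = 222·cos26.8° − 41 − 8·sin26.8° = 153.5 kN/m
Driving force T = W sinα + V cosα = 222·sin26.8° + 8·cos26.8° = 107.2 kN/m
Resisting force R = c·L + N'·tanφ_j = 0·6.8 + 153.5·tan20.4° = 0.0 + 57.1 = 57.1 kN/m
FS = R / T = 57.1 / 107.2 = 0.533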